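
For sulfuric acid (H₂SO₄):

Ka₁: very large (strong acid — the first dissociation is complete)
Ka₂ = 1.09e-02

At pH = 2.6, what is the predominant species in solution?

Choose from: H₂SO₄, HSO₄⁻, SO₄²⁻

The first dissociation is complete, so H₂SO₄ itself is never the predominant species in water; pKa₂ = -log(1.09e-02) = 1.96. For a polyprotic acid the predominant species crosses at each pKa: below pKa_n the protonated form dominates, above it the deprotonated form does. At pH = 2.6, the predominant species is SO₄²⁻.

SO₄²⁻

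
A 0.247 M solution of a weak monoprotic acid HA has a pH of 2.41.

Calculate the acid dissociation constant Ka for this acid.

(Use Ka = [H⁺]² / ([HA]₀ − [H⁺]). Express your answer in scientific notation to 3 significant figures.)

[H⁺] = 10^(−pH) = 10^(−2.41) = 3.890e-03 M. For HA ⇌ H⁺ + A⁻, Ka = [H⁺][A⁻]/[HA] = [H⁺]² / ([HA]₀ − [H⁺]) = (3.890e-03)² / (0.247 − 3.890e-03) = 6.23e-05.

K_a = 6.23e-05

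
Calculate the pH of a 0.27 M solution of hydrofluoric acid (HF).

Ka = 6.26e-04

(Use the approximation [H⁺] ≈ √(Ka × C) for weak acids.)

[H⁺] = √(Ka × C) = √(6.26e-04 × 0.27) = 1.3001e-02. pH = -log(1.3001e-02)

pH = 1.89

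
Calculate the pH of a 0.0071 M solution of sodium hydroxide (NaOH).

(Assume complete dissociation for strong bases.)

[OH⁻] = 0.0071 M for strong base. pOH = -log[OH⁻] = 2.15, pH = 14 - pOH

pH = 11.85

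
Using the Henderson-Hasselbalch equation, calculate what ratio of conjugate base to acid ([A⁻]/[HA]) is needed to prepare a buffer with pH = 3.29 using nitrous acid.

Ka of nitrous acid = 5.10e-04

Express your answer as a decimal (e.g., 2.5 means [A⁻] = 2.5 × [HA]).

pKa = -log(5.10e-04) = 3.2924. pH = pKa + log([A⁻]/[HA]), so log([A⁻]/[HA]) = pH − pKa = 3.29 − 3.2924 = -0.0024. [A⁻]/[HA] = 10^(-0.0024) = 0.994

[A⁻]/[HA] = 0.994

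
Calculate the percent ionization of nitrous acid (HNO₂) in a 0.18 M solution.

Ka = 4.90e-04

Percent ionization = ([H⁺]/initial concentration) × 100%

Using Ka equilibrium: x² + Ka×x - Ka×C = 0. Solving: [H⁺] = 9.1497e-03. Percent = (9.1497e-03/0.18) × 100

Percent ionization = 5.08%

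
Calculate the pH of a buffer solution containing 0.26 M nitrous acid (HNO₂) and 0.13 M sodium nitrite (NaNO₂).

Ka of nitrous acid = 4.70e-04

pKa = -log(4.70e-04) = 3.33. pH = pKa + log([A⁻]/[HA]) = 3.33 + log(0.13/0.26)

pH = 3.03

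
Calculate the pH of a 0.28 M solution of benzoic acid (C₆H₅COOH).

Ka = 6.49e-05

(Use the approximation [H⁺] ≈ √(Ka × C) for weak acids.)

[H⁺] = √(Ka × C) = √(6.49e-05 × 0.28) = 4.2629e-03. pH = -log(4.2629e-03)

pH = 2.37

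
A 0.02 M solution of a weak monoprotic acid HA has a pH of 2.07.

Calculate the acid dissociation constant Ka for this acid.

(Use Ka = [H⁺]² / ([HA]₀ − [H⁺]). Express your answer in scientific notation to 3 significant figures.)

[H⁺] = 10^(−pH) = 10^(−2.07) = 8.511e-03 M. For HA ⇌ H⁺ + A⁻, Ka = [H⁺][A⁻]/[HA] = [H⁺]² / ([HA]₀ − [H⁺]) = (8.511e-03)² / (0.02 − 8.511e-03) = 6.31e-03.

K_a = 6.31e-03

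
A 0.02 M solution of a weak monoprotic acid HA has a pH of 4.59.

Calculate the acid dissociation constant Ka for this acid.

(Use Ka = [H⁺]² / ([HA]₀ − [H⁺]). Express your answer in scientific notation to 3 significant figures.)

[H⁺] = 10^(−pH) = 10^(−4.59) = 2.570e-05 M. For HA ⇌ H⁺ + A⁻, Ka = [H⁺][A⁻]/[HA] = [H⁺]² / ([HA]₀ − [H⁺]) = (2.570e-05)² / (0.02 − 2.570e-05) = 3.31e-08.

K_a = 3.31e-08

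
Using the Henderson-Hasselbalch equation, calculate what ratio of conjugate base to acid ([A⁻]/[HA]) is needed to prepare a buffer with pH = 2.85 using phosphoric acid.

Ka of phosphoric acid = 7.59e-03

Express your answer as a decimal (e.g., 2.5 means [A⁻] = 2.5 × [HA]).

pKa = -log(7.59e-03) = 2.1198. pH = pKa + log([A⁻]/[HA]), so log([A⁻]/[HA]) = pH − pKa = 2.85 − 2.1198 = 0.7302. [A⁻]/[HA] = 10^(0.7302) = 5.37

[A⁻]/[HA] = 5.37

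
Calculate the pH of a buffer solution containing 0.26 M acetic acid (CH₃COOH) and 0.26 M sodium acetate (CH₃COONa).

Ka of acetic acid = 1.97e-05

pKa = -log(1.97e-05) = 4.71. pH = pKa + log([A⁻]/[HA]) = 4.71 + log(0.26/0.26)

pH = 4.71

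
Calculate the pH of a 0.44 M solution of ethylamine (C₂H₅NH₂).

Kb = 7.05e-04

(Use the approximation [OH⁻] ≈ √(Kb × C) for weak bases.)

[OH⁻] = √(Kb × C) = √(7.05e-04 × 0.44) = 1.7612e-02. pOH = 1.75, pH = 14 - pOH

pH = 12.25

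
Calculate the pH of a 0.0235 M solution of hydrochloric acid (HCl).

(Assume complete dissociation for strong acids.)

[H⁺] = 0.0235 M for strong acid. pH = -log[H⁺] = -log(0.0235)

pH = 1.63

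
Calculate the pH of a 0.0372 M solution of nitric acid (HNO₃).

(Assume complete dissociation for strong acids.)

[H⁺] = 0.0372 M for strong acid. pH = -log[H⁺] = -log(0.0372)

pH = 1.43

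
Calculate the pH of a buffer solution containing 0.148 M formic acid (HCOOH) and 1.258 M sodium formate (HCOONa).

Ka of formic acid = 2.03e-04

pKa = -log(2.03e-04) = 3.69. pH = pKa + log([A⁻]/[HA]) = 3.69 + log(1.258/0.148)

pH = 4.62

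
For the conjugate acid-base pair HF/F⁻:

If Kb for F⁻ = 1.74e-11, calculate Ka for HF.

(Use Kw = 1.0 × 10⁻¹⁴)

For a conjugate pair Ka × Kb = Kw, so Ka = Kw/Kb = 1.0 × 10⁻¹⁴ / 1.74e-11 = 5.75e-04.

K_a = 5.75e-04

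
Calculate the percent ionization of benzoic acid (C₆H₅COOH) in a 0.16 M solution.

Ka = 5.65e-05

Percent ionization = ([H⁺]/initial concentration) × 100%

Using Ka equilibrium: x² + Ka×x - Ka×C = 0. Solving: [H⁺] = 2.9785e-03. Percent = (2.9785e-03/0.16) × 100

Percent ionization = 1.86%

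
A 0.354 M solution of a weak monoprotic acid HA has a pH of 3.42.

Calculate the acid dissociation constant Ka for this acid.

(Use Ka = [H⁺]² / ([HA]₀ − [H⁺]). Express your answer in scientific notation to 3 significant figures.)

[H⁺] = 10^(−pH) = 10^(−3.42) = 3.802e-04 M. For HA ⇌ H⁺ + A⁻, Ka = [H⁺][A⁻]/[HA] = [H⁺]² / ([HA]₀ − [H⁺]) = (3.802e-04)² / (0.354 − 3.802e-04) = 4.09e-07.

K_a = 4.09e-07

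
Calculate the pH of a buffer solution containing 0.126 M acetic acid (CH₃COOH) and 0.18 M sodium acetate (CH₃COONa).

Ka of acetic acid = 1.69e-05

pKa = -log(1.69e-05) = 4.77. pH = pKa + log([A⁻]/[HA]) = 4.77 + log(0.18/0.126)

pH = 4.93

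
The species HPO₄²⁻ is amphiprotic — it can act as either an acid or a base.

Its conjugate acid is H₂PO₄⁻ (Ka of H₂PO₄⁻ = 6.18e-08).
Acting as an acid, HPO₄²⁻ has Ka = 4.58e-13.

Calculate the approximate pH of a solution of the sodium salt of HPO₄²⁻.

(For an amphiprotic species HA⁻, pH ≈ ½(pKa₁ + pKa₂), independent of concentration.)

pKa₁ = -log(6.18e-08) = 7.21; pKa₂ = -log(4.58e-13) = 12.34. For an amphiprotic species, pH ≈ ½(pKa₁ + pKa₂) = ½(7.21 + 12.34) = 9.77.

pH = 9.77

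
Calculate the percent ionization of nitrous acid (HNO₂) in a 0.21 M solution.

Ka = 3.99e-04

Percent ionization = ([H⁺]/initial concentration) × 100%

Using Ka equilibrium: x² + Ka×x - Ka×C = 0. Solving: [H⁺] = 8.9564e-03. Percent = (8.9564e-03/0.21) × 100

Percent ionization = 4.26%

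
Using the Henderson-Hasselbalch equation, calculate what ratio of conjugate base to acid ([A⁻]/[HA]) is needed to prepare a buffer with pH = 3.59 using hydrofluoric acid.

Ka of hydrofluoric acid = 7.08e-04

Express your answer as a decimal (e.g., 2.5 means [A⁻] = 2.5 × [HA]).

pKa = -log(7.08e-04) = 3.1500. pH = pKa + log([A⁻]/[HA]), so log([A⁻]/[HA]) = pH − pKa = 3.59 − 3.1500 = 0.4400. [A⁻]/[HA] = 10^(0.4400) = 2.75

[A⁻]/[HA] = 2.75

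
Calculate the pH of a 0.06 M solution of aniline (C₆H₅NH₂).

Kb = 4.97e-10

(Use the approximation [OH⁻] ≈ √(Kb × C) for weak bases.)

[OH⁻] = √(Kb × C) = √(4.97e-10 × 0.06) = 5.4608e-06. pOH = 5.26, pH = 14 - pOH

pH = 8.74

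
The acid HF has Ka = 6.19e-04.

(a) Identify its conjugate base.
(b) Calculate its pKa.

(a) The conjugate base is formed by removing one H⁺ from HF, giving F⁻. (b) pKa = -log(Ka) = -log(6.19e-04) = 3.21.

Conjugate base: F⁻; pK_a = 3.21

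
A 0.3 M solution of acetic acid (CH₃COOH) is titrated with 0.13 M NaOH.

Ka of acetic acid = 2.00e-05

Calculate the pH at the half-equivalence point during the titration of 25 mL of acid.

At half-equivalence [HA] = [A⁻], so Henderson-Hasselbalch gives pH = pKa = -log(2.00e-05) = 4.70.

pH = pKa = 4.70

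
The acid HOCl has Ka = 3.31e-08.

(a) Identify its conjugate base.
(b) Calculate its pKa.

(a) The conjugate base is formed by removing one H⁺ from HOCl, giving OCl⁻. (b) pKa = -log(Ka) = -log(3.31e-08) = 7.48.

Conjugate base: OCl⁻; pK_a = 7.48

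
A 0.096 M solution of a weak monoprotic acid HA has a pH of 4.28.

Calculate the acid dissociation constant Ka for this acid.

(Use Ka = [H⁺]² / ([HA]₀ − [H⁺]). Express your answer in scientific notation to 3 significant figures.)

[H⁺] = 10^(−pH) = 10^(−4.28) = 5.248e-05 M. For HA ⇌ H⁺ + A⁻, Ka = [H⁺][A⁻]/[HA] = [H⁺]² / ([HA]₀ − [H⁺]) = (5.248e-05)² / (0.096 − 5.248e-05) = 2.87e-08.

K_a = 2.87e-08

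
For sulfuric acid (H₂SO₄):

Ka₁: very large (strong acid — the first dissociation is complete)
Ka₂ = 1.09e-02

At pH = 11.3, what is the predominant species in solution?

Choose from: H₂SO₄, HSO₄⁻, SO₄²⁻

The first dissociation is complete, so H₂SO₄ itself is never the predominant species in water; pKa₂ = -log(1.09e-02) = 1.96. For a polyprotic acid the predominant species crosses at each pKa: below pKa_n the protonated form dominates, above it the deprotonated form does. At pH = 11.3, the predominant species is SO₄²⁻.

SO₄²⁻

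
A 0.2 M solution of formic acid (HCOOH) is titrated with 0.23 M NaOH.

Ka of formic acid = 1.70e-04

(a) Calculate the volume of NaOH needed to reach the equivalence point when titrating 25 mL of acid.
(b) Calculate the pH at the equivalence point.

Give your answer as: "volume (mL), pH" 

moles acid = 0.2 × 25/1000 = 0.005 mol; V_base = moles/0.23 × 1000 = 21.7 mL. At equivalence only the conjugate base is present: [A⁻] = 0.005/0.047 = 1.0698e-01 M. Kb = Kw/Ka = 5.88e-11; [OH⁻] = √(Kb × [A⁻]) = 2.5085e-06; pOH = 5.60; pH = 14 - pOH = 8.40.

V = 21.7 mL, pH = 8.40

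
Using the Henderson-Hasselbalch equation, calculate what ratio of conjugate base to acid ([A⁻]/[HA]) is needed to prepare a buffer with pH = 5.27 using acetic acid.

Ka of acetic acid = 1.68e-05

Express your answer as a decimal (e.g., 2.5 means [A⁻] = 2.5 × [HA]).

pKa = -log(1.68e-05) = 4.7747. pH = pKa + log([A⁻]/[HA]), so log([A⁻]/[HA]) = pH − pKa = 5.27 − 4.7747 = 0.4953. [A⁻]/[HA] = 10^(0.4953) = 3.13

[A⁻]/[HA] = 3.13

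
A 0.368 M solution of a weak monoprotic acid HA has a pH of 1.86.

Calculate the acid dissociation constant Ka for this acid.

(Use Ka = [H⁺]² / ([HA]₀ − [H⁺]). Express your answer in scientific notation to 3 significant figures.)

[H⁺] = 10^(−pH) = 10^(−1.86) = 1.380e-02 M. For HA ⇌ H⁺ + A⁻, Ka = [H⁺][A⁻]/[HA] = [H⁺]² / ([HA]₀ − [H⁺]) = (1.380e-02)² / (0.368 − 1.380e-02) = 5.38e-04.

K_a = 5.38e-04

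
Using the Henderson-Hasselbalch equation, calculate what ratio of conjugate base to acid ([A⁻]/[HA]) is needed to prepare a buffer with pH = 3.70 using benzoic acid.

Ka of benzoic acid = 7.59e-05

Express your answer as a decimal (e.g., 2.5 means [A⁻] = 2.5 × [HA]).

pKa = -log(7.59e-05) = 4.1198. pH = pKa + log([A⁻]/[HA]), so log([A⁻]/[HA]) = pH − pKa = 3.70 − 4.1198 = -0.4198. [A⁻]/[HA] = 10^(-0.4198) = 0.380

[A⁻]/[HA] = 0.380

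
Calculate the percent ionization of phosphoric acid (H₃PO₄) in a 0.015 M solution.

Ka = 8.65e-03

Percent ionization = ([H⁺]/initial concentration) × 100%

Using Ka equilibrium: x² + Ka×x - Ka×C = 0. Solving: [H⁺] = 7.8592e-03. Percent = (7.8592e-03/0.015) × 100

Percent ionization = 52.4%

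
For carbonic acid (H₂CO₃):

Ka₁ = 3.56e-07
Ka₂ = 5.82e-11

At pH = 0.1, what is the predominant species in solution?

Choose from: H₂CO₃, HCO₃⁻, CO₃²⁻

pKa₁ = 6.45, pKa₂ = 10.24. For a polyprotic acid the predominant species crosses at each pKa: below pKa_n the protonated form dominates, above it the deprotonated form does. At pH = 0.1, the predominant species is H₂CO₃.

H₂CO₃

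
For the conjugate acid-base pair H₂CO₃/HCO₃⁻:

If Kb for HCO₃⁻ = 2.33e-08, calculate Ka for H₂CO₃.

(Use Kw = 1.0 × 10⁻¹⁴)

For a conjugate pair Ka × Kb = Kw, so Ka = Kw/Kb = 1.0 × 10⁻¹⁴ / 2.33e-08 = 4.29e-07.

K_a = 4.29e-07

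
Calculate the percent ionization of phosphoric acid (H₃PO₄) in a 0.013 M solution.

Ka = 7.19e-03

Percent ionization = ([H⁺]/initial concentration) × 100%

Using Ka equilibrium: x² + Ka×x - Ka×C = 0. Solving: [H⁺] = 6.7197e-03. Percent = (6.7197e-03/0.013) × 100

Percent ionization = 51.7%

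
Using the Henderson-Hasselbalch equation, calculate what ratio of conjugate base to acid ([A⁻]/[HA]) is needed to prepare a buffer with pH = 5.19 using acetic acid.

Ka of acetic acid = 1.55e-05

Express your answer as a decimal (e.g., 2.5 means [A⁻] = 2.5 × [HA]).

pKa = -log(1.55e-05) = 4.8097. pH = pKa + log([A⁻]/[HA]), so log([A⁻]/[HA]) = pH − pKa = 5.19 − 4.8097 = 0.3803. [A⁻]/[HA] = 10^(0.3803) = 2.40

[A⁻]/[HA] = 2.40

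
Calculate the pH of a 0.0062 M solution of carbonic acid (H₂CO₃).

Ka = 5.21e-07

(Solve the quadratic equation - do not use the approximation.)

x² + Ka×x - Ka×C = 0. Using quadratic formula: [H⁺] = 5.6575e-05

pH = 4.25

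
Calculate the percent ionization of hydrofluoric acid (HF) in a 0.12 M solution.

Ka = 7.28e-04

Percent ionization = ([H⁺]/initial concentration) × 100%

Using Ka equilibrium: x² + Ka×x - Ka×C = 0. Solving: [H⁺] = 8.9897e-03. Percent = (8.9897e-03/0.12) × 100

Percent ionization = 7.49%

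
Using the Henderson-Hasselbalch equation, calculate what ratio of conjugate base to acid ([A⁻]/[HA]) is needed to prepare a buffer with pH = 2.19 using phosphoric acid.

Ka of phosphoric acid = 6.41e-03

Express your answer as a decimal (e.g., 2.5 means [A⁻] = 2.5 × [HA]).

pKa = -log(6.41e-03) = 2.1931. pH = pKa + log([A⁻]/[HA]), so log([A⁻]/[HA]) = pH − pKa = 2.19 − 2.1931 = -0.0031. [A⁻]/[HA] = 10^(-0.0031) = 0.993

[A⁻]/[HA] = 0.993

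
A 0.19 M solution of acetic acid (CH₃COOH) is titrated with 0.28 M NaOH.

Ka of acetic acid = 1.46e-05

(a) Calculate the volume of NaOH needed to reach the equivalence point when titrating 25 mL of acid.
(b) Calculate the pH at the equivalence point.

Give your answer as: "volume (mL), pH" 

moles acid = 0.19 × 25/1000 = 0.00475 mol; V_base = moles/0.28 × 1000 = 17.0 mL. At equivalence only the conjugate base is present: [A⁻] = 0.00475/0.042 = 1.1319e-01 M. Kb = Kw/Ka = 6.85e-10; [OH⁻] = √(Kb × [A⁻]) = 8.8050e-06; pOH = 5.06; pH = 14 - pOH = 8.94.

V = 17.0 mL, pH = 8.94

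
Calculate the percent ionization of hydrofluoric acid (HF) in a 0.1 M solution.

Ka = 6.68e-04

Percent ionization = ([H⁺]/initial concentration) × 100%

Using Ka equilibrium: x² + Ka×x - Ka×C = 0. Solving: [H⁺] = 7.8459e-03. Percent = (7.8459e-03/0.1) × 100

Percent ionization = 7.85%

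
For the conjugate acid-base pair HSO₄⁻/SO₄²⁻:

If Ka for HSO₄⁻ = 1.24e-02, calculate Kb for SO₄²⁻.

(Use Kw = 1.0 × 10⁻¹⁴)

For a conjugate pair Ka × Kb = Kw, so Kb = Kw/Ka = 1.0 × 10⁻¹⁴ / 1.24e-02 = 8.06e-13.

K_b = 8.06e-13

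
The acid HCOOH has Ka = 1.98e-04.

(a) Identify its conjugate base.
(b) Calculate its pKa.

(a) The conjugate base is formed by removing one H⁺ from HCOOH, giving HCOO⁻. (b) pKa = -log(Ka) = -log(1.98e-04) = 3.70.

Conjugate base: HCOO⁻; pK_a = 3.70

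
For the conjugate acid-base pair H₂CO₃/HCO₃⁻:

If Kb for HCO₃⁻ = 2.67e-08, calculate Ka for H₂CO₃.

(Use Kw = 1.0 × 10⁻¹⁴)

For a conjugate pair Ka × Kb = Kw, so Ka = Kw/Kb = 1.0 × 10⁻¹⁴ / 2.67e-08 = 3.75e-07.

K_a = 3.75e-07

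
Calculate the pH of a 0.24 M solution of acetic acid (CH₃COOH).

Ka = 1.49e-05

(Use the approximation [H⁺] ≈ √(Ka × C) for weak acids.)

[H⁺] = √(Ka × C) = √(1.49e-05 × 0.24) = 1.8910e-03. pH = -log(1.8910e-03)

pH = 2.72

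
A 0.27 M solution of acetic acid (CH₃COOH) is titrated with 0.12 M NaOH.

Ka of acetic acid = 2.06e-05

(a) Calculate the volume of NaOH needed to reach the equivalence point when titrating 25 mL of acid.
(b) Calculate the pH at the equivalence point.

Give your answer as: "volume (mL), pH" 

moles acid = 0.27 × 25/1000 = 0.00675 mol; V_base = moles/0.12 × 1000 = 56.2 mL. At equivalence only the conjugate base is present: [A⁻] = 0.00675/0.081 = 8.3077e-02 M. Kb = Kw/Ka = 4.85e-10; [OH⁻] = √(Kb × [A⁻]) = 6.3505e-06; pOH = 5.20; pH = 14 - pOH = 8.80.

V = 56.2 mL, pH = 8.80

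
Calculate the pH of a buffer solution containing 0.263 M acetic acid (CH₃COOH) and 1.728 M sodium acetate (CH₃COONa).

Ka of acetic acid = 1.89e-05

pKa = -log(1.89e-05) = 4.72. pH = pKa + log([A⁻]/[HA]) = 4.72 + log(1.728/0.263)

pH = 5.54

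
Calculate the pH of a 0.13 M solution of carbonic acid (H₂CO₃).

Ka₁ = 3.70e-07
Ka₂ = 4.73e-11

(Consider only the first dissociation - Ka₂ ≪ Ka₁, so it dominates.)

First dissociation dominates. From Ka₁ = [H⁺][HA⁻]/[H₂A], x² + Ka₁·x − Ka₁·C = 0 with C = 0.13 M and Ka₁ = 3.70e-07. Solving: [H⁺] = (−Ka₁ + √(Ka₁² + 4·Ka₁·C)) / 2 = 2.1913e-04 M. pH = -log(2.1913e-04) = 3.66.

pH = 3.66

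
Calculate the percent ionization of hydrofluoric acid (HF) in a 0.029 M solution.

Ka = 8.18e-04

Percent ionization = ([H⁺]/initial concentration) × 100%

Using Ka equilibrium: x² + Ka×x - Ka×C = 0. Solving: [H⁺] = 4.4787e-03. Percent = (4.4787e-03/0.029) × 100

Percent ionization = 15.4%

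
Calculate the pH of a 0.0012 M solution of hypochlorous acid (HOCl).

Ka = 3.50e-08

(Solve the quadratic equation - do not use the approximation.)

x² + Ka×x - Ka×C = 0. Using quadratic formula: [H⁺] = 6.4633e-06

pH = 5.19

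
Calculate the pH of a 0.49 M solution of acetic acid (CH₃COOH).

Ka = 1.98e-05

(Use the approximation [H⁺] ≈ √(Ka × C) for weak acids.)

[H⁺] = √(Ka × C) = √(1.98e-05 × 0.49) = 3.1148e-03. pH = -log(3.1148e-03)

pH = 2.51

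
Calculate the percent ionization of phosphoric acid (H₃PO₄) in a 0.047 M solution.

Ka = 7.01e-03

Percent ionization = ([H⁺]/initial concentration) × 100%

Using Ka equilibrium: x² + Ka×x - Ka×C = 0. Solving: [H⁺] = 1.4982e-02. Percent = (1.4982e-02/0.047) × 100

Percent ionization = 31.9%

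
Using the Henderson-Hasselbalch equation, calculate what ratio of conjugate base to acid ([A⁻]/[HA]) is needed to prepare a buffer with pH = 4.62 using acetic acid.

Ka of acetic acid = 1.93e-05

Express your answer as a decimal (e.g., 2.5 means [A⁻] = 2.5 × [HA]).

pKa = -log(1.93e-05) = 4.7144. pH = pKa + log([A⁻]/[HA]), so log([A⁻]/[HA]) = pH − pKa = 4.62 − 4.7144 = -0.0944. [A⁻]/[HA] = 10^(-0.0944) = 0.805

[A⁻]/[HA] = 0.805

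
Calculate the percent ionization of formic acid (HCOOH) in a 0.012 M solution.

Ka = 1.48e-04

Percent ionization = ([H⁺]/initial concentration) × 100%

Using Ka equilibrium: x² + Ka×x - Ka×C = 0. Solving: [H⁺] = 1.2607e-03. Percent = (1.2607e-03/0.012) × 100

Percent ionization = 10.5%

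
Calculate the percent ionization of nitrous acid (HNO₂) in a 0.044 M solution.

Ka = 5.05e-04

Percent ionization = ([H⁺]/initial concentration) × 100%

Using Ka equilibrium: x² + Ka×x - Ka×C = 0. Solving: [H⁺] = 4.4681e-03. Percent = (4.4681e-03/0.044) × 100

Percent ionization = 10.2%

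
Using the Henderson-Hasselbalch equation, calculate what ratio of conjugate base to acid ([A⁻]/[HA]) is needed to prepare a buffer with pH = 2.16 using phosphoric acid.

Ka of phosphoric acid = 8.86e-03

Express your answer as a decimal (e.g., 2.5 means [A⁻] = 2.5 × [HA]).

pKa = -log(8.86e-03) = 2.0526. pH = pKa + log([A⁻]/[HA]), so log([A⁻]/[HA]) = pH − pKa = 2.16 − 2.0526 = 0.1074. [A⁻]/[HA] = 10^(0.1074) = 1.28

[A⁻]/[HA] = 1.28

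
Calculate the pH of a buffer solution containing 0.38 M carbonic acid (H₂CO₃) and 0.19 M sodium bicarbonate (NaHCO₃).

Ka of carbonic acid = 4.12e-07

pKa = -log(4.12e-07) = 6.39. pH = pKa + log([A⁻]/[HA]) = 6.39 + log(0.19/0.38)

pH = 6.08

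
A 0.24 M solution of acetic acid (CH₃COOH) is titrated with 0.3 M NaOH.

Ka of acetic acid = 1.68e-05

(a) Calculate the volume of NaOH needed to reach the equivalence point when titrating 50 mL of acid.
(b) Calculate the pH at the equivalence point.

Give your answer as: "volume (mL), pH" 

moles acid = 0.24 × 50/1000 = 0.012 mol; V_base = moles/0.3 × 1000 = 40.0 mL. At equivalence only the conjugate base is present: [A⁻] = 0.012/0.090 = 1.3333e-01 M. Kb = Kw/Ka = 5.95e-10; [OH⁻] = √(Kb × [A⁻]) = 8.9087e-06; pOH = 5.05; pH = 14 - pOH = 8.95.

V = 40.0 mL, pH = 8.95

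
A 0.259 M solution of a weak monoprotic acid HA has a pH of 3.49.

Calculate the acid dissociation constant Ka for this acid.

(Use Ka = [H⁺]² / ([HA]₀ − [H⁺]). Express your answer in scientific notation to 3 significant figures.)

[H⁺] = 10^(−pH) = 10^(−3.49) = 3.236e-04 M. For HA ⇌ H⁺ + A⁻, Ka = [H⁺][A⁻]/[HA] = [H⁺]² / ([HA]₀ − [H⁺]) = (3.236e-04)² / (0.259 − 3.236e-04) = 4.05e-07.

K_a = 4.05e-07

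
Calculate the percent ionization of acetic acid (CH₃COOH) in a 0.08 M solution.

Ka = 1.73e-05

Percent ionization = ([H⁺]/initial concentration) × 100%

Using Ka equilibrium: x² + Ka×x - Ka×C = 0. Solving: [H⁺] = 1.1678e-03. Percent = (1.1678e-03/0.08) × 100

Percent ionization = 1.46%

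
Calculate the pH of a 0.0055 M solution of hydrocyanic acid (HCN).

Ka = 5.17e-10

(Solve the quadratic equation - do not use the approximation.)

x² + Ka×x - Ka×C = 0. Using quadratic formula: [H⁺] = 1.6860e-06

pH = 5.77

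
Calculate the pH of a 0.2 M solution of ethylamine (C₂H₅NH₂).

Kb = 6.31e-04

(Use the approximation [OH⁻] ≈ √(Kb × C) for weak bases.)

[OH⁻] = √(Kb × C) = √(6.31e-04 × 0.2) = 1.1234e-02. pOH = 1.95, pH = 14 - pOH

pH = 12.05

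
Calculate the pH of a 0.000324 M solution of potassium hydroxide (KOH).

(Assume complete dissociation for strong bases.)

[OH⁻] = 0.000324 M for strong base. pOH = -log[OH⁻] = 3.49, pH = 14 - pOH

pH = 10.51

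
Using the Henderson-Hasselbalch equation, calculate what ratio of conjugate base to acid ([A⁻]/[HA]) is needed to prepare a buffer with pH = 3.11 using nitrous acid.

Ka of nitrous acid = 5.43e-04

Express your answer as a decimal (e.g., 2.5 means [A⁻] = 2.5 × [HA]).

pKa = -log(5.43e-04) = 3.2652. pH = pKa + log([A⁻]/[HA]), so log([A⁻]/[HA]) = pH − pKa = 3.11 − 3.2652 = -0.1552. [A⁻]/[HA] = 10^(-0.1552) = 0.700

[A⁻]/[HA] = 0.700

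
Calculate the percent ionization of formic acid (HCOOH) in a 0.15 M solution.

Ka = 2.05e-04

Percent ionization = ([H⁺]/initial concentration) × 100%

Using Ka equilibrium: x² + Ka×x - Ka×C = 0. Solving: [H⁺] = 5.4437e-03. Percent = (5.4437e-03/0.15) × 100

Percent ionization = 3.63%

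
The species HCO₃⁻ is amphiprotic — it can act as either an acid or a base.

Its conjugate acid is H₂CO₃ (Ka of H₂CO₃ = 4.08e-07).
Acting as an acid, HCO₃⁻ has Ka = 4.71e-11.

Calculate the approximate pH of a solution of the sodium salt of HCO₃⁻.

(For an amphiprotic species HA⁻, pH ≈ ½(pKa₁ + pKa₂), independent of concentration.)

pKa₁ = -log(4.08e-07) = 6.39; pKa₂ = -log(4.71e-11) = 10.33. For an amphiprotic species, pH ≈ ½(pKa₁ + pKa₂) = ½(6.39 + 10.33) = 8.36.

pH = 8.36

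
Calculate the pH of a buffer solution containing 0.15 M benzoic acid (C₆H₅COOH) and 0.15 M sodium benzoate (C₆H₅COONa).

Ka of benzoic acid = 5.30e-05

pKa = -log(5.30e-05) = 4.28. pH = pKa + log([A⁻]/[HA]) = 4.28 + log(0.15/0.15)

pH = 4.28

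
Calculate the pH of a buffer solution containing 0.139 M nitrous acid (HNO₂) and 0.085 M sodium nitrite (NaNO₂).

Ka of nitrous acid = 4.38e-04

pKa = -log(4.38e-04) = 3.36. pH = pKa + log([A⁻]/[HA]) = 3.36 + log(0.085/0.139)

pH = 3.14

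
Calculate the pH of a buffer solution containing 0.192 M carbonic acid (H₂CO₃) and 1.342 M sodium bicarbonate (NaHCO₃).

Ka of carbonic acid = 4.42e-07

pKa = -log(4.42e-07) = 6.35. pH = pKa + log([A⁻]/[HA]) = 6.35 + log(1.342/0.192)

pH = 7.20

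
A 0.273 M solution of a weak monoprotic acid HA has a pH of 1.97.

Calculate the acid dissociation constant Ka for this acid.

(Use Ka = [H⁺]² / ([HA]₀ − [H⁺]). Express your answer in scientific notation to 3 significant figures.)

[H⁺] = 10^(−pH) = 10^(−1.97) = 1.072e-02 M. For HA ⇌ H⁺ + A⁻, Ka = [H⁺][A⁻]/[HA] = [H⁺]² / ([HA]₀ − [H⁺]) = (1.072e-02)² / (0.273 − 1.072e-02) = 4.38e-04.

K_a = 4.38e-04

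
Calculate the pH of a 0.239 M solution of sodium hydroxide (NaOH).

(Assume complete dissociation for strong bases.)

[OH⁻] = 0.239 M for strong base. pOH = -log[OH⁻] = 0.62, pH = 14 - pOH

pH = 13.38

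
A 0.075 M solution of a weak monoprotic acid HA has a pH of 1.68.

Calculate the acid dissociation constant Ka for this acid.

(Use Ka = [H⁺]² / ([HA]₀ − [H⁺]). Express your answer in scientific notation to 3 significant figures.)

[H⁺] = 10^(−pH) = 10^(−1.68) = 2.089e-02 M. For HA ⇌ H⁺ + A⁻, Ka = [H⁺][A⁻]/[HA] = [H⁺]² / ([HA]₀ − [H⁺]) = (2.089e-02)² / (0.075 − 2.089e-02) = 8.07e-03.

K_a = 8.07e-03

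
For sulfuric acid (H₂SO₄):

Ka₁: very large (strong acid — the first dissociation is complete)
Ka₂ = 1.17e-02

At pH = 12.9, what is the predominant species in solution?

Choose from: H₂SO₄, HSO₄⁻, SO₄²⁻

The first dissociation is complete, so H₂SO₄ itself is never the predominant species in water; pKa₂ = -log(1.17e-02) = 1.93. For a polyprotic acid the predominant species crosses at each pKa: below pKa_n the protonated form dominates, above it the deprotonated form does. At pH = 12.9, the predominant species is SO₄²⁻.

SO₄²⁻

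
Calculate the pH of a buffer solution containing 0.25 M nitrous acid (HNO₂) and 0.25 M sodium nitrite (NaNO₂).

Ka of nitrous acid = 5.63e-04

pKa = -log(5.63e-04) = 3.25. pH = pKa + log([A⁻]/[HA]) = 3.25 + log(0.25/0.25)

pH = 3.25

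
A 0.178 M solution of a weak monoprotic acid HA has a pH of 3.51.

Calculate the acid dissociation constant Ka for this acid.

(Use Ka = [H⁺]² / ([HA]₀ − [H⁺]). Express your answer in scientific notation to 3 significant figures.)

[H⁺] = 10^(−pH) = 10^(−3.51) = 3.090e-04 M. For HA ⇌ H⁺ + A⁻, Ka = [H⁺][A⁻]/[HA] = [H⁺]² / ([HA]₀ − [H⁺]) = (3.090e-04)² / (0.178 − 3.090e-04) = 5.37e-07.

K_a = 5.37e-07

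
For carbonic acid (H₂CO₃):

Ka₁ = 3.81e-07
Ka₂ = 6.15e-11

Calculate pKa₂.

pKa₂ = -log(Ka₂) = -log(6.15e-11) = 10.21.

pK_{a2} = 10.21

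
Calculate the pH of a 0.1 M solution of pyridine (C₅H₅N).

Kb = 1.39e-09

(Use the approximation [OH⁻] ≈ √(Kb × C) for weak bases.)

[OH⁻] = √(Kb × C) = √(1.39e-09 × 0.1) = 1.1790e-05. pOH = 4.93, pH = 14 - pOH

pH = 9.07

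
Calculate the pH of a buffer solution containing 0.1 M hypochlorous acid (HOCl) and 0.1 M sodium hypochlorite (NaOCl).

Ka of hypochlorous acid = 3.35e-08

pKa = -log(3.35e-08) = 7.47. pH = pKa + log([A⁻]/[HA]) = 7.47 + log(0.1/0.1)

pH = 7.47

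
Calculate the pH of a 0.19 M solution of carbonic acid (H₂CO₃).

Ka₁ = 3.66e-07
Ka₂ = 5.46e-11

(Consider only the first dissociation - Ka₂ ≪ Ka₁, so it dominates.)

First dissociation dominates. From Ka₁ = [H⁺][HA⁻]/[H₂A], x² + Ka₁·x − Ka₁·C = 0 with C = 0.19 M and Ka₁ = 3.66e-07. Solving: [H⁺] = (−Ka₁ + √(Ka₁² + 4·Ka₁·C)) / 2 = 2.6352e-04 M. pH = -log(2.6352e-04) = 3.58.

pH = 3.58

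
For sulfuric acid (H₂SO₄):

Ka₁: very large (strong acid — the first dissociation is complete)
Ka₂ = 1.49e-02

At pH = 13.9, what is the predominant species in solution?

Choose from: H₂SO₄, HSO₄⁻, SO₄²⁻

The first dissociation is complete, so H₂SO₄ itself is never the predominant species in water; pKa₂ = -log(1.49e-02) = 1.83. For a polyprotic acid the predominant species crosses at each pKa: below pKa_n the protonated form dominates, above it the deprotonated form does. At pH = 13.9, the predominant species is SO₄²⁻.

SO₄²⁻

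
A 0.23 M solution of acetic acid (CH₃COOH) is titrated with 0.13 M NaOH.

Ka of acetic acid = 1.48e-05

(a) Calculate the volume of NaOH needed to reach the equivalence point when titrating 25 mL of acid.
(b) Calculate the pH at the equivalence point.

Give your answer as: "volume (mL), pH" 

moles acid = 0.23 × 25/1000 = 0.00575 mol; V_base = moles/0.13 × 1000 = 44.2 mL. At equivalence only the conjugate base is present: [A⁻] = 0.00575/0.069 = 8.3056e-02 M. Kb = Kw/Ka = 6.76e-10; [OH⁻] = √(Kb × [A⁻]) = 7.4912e-06; pOH = 5.13; pH = 14 - pOH = 8.87.

V = 44.2 mL, pH = 8.87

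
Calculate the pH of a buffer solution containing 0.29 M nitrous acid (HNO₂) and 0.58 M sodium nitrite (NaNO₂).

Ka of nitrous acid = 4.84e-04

pKa = -log(4.84e-04) = 3.32. pH = pKa + log([A⁻]/[HA]) = 3.32 + log(0.58/0.29)

pH = 3.62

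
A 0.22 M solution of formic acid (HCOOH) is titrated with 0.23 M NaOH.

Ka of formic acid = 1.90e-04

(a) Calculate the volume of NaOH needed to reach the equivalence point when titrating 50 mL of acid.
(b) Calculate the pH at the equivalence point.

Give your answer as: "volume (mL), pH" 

moles acid = 0.22 × 50/1000 = 0.011 mol; V_base = moles/0.23 × 1000 = 47.8 mL. At equivalence only the conjugate base is present: [A⁻] = 0.011/0.098 = 1.1244e-01 M. Kb = Kw/Ka = 5.26e-11; [OH⁻] = √(Kb × [A⁻]) = 2.4327e-06; pOH = 5.61; pH = 14 - pOH = 8.39.

V = 47.8 mL, pH = 8.39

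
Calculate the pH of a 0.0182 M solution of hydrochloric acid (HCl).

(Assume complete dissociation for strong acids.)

[H⁺] = 0.0182 M for strong acid. pH = -log[H⁺] = -log(0.0182)

pH = 1.74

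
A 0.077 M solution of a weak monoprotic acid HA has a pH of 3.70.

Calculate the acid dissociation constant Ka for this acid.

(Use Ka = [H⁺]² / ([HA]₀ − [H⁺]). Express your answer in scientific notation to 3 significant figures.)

[H⁺] = 10^(−pH) = 10^(−3.70) = 1.995e-04 M. For HA ⇌ H⁺ + A⁻, Ka = [H⁺][A⁻]/[HA] = [H⁺]² / ([HA]₀ − [H⁺]) = (1.995e-04)² / (0.077 − 1.995e-04) = 5.18e-07.

K_a = 5.18e-07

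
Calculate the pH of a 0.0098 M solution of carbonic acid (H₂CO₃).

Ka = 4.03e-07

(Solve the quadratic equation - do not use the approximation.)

x² + Ka×x - Ka×C = 0. Using quadratic formula: [H⁺] = 6.2643e-05

pH = 4.20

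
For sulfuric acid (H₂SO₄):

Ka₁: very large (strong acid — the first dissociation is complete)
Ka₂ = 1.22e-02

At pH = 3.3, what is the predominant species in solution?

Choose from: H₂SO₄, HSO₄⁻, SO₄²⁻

The first dissociation is complete, so H₂SO₄ itself is never the predominant species in water; pKa₂ = -log(1.22e-02) = 1.91. For a polyprotic acid the predominant species crosses at each pKa: below pKa_n the protonated form dominates, above it the deprotonated form does. At pH = 3.3, the predominant species is SO₄²⁻.

SO₄²⁻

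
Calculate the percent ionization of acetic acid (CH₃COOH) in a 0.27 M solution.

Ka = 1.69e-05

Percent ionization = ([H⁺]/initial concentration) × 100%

Using Ka equilibrium: x² + Ka×x - Ka×C = 0. Solving: [H⁺] = 2.1277e-03. Percent = (2.1277e-03/0.27) × 100

Percent ionization = 0.788%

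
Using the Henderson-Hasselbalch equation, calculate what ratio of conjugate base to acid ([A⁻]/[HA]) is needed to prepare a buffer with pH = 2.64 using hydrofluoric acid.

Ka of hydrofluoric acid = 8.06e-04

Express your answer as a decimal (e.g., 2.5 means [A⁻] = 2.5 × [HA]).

pKa = -log(8.06e-04) = 3.0937. pH = pKa + log([A⁻]/[HA]), so log([A⁻]/[HA]) = pH − pKa = 2.64 − 3.0937 = -0.4537. [A⁻]/[HA] = 10^(-0.4537) = 0.352

[A⁻]/[HA] = 0.352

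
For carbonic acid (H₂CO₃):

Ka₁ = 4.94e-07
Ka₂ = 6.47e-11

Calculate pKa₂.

pKa₂ = -log(Ka₂) = -log(6.47e-11) = 10.19.

pK_{a2} = 10.19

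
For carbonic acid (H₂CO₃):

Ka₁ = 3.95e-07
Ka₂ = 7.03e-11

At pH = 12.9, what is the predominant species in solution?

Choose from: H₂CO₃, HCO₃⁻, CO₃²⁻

pKa₁ = 6.40, pKa₂ = 10.15. For a polyprotic acid the predominant species crosses at each pKa: below pKa_n the protonated form dominates, above it the deprotonated form does. At pH = 12.9, the predominant species is CO₃²⁻.

CO₃²⁻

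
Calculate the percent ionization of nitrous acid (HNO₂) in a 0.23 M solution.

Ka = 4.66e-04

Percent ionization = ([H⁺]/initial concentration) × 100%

Using Ka equilibrium: x² + Ka×x - Ka×C = 0. Solving: [H⁺] = 1.0122e-02. Percent = (1.0122e-02/0.23) × 100

Percent ionization = 4.4%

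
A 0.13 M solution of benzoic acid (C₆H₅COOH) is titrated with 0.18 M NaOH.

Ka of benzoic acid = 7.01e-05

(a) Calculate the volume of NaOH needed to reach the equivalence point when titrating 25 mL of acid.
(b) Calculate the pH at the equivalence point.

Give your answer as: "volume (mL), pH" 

moles acid = 0.13 × 25/1000 = 0.00325 mol; V_base = moles/0.18 × 1000 = 18.1 mL. At equivalence only the conjugate base is present: [A⁻] = 0.00325/0.043 = 7.5484e-02 M. Kb = Kw/Ka = 1.43e-10; [OH⁻] = √(Kb × [A⁻]) = 3.2815e-06; pOH = 5.48; pH = 14 - pOH = 8.52.

V = 18.1 mL, pH = 8.52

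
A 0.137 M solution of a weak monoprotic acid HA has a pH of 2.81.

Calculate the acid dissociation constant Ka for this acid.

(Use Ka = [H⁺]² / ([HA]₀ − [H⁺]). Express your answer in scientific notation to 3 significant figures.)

[H⁺] = 10^(−pH) = 10^(−2.81) = 1.549e-03 M. For HA ⇌ H⁺ + A⁻, Ka = [H⁺][A⁻]/[HA] = [H⁺]² / ([HA]₀ − [H⁺]) = (1.549e-03)² / (0.137 − 1.549e-03) = 1.77e-05.

K_a = 1.77e-05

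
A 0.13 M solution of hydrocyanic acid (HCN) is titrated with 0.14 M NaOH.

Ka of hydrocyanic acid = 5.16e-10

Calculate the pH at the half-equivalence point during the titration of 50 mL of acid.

At half-equivalence [HA] = [A⁻], so Henderson-Hasselbalch gives pH = pKa = -log(5.16e-10) = 9.29.

pH = pKa = 9.29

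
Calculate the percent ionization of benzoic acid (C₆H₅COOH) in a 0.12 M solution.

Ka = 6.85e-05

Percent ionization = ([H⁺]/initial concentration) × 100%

Using Ka equilibrium: x² + Ka×x - Ka×C = 0. Solving: [H⁺] = 2.8330e-03. Percent = (2.8330e-03/0.12) × 100

Percent ionization = 2.36%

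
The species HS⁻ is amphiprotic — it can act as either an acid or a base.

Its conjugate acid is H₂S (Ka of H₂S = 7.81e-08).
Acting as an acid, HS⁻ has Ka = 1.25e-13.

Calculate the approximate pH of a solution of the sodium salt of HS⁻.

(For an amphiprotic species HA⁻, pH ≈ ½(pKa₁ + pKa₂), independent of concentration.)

pKa₁ = -log(7.81e-08) = 7.11; pKa₂ = -log(1.25e-13) = 12.90. For an amphiprotic species, pH ≈ ½(pKa₁ + pKa₂) = ½(7.11 + 12.90) = 10.01.

pH = 10.01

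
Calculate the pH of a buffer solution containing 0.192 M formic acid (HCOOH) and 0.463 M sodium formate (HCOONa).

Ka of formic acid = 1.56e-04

pKa = -log(1.56e-04) = 3.81. pH = pKa + log([A⁻]/[HA]) = 3.81 + log(0.463/0.192)

pH = 4.19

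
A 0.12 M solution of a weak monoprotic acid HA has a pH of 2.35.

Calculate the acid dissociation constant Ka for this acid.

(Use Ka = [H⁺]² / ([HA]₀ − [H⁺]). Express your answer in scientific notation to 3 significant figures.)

[H⁺] = 10^(−pH) = 10^(−2.35) = 4.467e-03 M. For HA ⇌ H⁺ + A⁻, Ka = [H⁺][A⁻]/[HA] = [H⁺]² / ([HA]₀ − [H⁺]) = (4.467e-03)² / (0.12 − 4.467e-03) = 1.73e-04.

K_a = 1.73e-04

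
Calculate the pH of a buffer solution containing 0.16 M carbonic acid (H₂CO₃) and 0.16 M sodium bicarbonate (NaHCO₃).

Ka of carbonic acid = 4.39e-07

pKa = -log(4.39e-07) = 6.36. pH = pKa + log([A⁻]/[HA]) = 6.36 + log(0.16/0.16)

pH = 6.36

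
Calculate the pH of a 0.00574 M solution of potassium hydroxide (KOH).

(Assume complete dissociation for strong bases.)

[OH⁻] = 0.00574 M for strong base. pOH = -log[OH⁻] = 2.24, pH = 14 - pOH

pH = 11.76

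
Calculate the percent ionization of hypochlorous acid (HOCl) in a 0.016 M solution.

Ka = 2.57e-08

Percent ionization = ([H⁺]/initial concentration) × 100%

Using Ka equilibrium: x² + Ka×x - Ka×C = 0. Solving: [H⁺] = 2.0265e-05. Percent = (2.0265e-05/0.016) × 100

Percent ionization = 0.127%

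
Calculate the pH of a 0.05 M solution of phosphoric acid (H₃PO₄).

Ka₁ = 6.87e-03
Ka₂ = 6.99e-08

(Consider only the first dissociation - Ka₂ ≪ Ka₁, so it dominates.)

First dissociation dominates. From Ka₁ = [H⁺][HA⁻]/[H₂A], x² + Ka₁·x − Ka₁·C = 0 with C = 0.05 M and Ka₁ = 6.87e-03. Solving: [H⁺] = (−Ka₁ + √(Ka₁² + 4·Ka₁·C)) / 2 = 1.5414e-02 M. pH = -log(1.5414e-02) = 1.81.

pH = 1.81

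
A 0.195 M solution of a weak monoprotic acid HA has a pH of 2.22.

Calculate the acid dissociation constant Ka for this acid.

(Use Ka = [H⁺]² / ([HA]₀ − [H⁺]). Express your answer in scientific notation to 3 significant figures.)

[H⁺] = 10^(−pH) = 10^(−2.22) = 6.026e-03 M. For HA ⇌ H⁺ + A⁻, Ka = [H⁺][A⁻]/[HA] = [H⁺]² / ([HA]₀ − [H⁺]) = (6.026e-03)² / (0.195 − 6.026e-03) = 1.92e-04.

K_a = 1.92e-04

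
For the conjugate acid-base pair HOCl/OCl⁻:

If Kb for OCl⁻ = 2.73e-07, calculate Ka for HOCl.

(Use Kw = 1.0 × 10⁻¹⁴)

For a conjugate pair Ka × Kb = Kw, so Ka = Kw/Kb = 1.0 × 10⁻¹⁴ / 2.73e-07 = 3.66e-08.

K_a = 3.66e-08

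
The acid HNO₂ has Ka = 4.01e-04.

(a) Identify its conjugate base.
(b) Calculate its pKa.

(a) The conjugate base is formed by removing one H⁺ from HNO₂, giving NO₂⁻. (b) pKa = -log(Ka) = -log(4.01e-04) = 3.40.

Conjugate base: NO₂⁻; pK_a = 3.40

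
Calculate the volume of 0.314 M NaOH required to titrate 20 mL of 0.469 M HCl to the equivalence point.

At equivalence: moles acid = moles base. moles HCl = 0.469 × 20/1000 = 0.00938 mol. V_base = moles / 0.314 × 1000 = 29.9 mL.

V_{base} = 29.9 mL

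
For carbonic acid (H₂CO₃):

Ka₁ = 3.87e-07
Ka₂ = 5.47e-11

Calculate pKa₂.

pKa₂ = -log(Ka₂) = -log(5.47e-11) = 10.26.

pK_{a2} = 10.26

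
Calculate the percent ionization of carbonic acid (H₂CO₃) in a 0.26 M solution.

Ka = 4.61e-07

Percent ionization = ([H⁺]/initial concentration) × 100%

Using Ka equilibrium: x² + Ka×x - Ka×C = 0. Solving: [H⁺] = 3.4598e-04. Percent = (3.4598e-04/0.26) × 100

Percent ionization = 0.133%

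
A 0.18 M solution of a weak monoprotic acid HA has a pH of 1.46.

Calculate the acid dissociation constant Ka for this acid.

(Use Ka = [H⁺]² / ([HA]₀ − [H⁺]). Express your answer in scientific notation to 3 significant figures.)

[H⁺] = 10^(−pH) = 10^(−1.46) = 3.467e-02 M. For HA ⇌ H⁺ + A⁻, Ka = [H⁺][A⁻]/[HA] = [H⁺]² / ([HA]₀ − [H⁺]) = (3.467e-02)² / (0.18 − 3.467e-02) = 8.27e-03.

K_a = 8.27e-03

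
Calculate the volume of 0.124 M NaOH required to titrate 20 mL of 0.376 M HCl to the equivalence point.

At equivalence: moles acid = moles base. moles HCl = 0.376 × 20/1000 = 0.00752 mol. V_base = moles / 0.124 × 1000 = 60.6 mL.

V_{base} = 60.6 mL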